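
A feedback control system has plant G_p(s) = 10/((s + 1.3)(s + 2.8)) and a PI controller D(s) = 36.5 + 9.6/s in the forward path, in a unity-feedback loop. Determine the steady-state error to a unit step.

The open loop D(s)G_p(s) has a pole at the origin (type 1), so the static position error constant is infinite and e_ss = 1/(1+∞) = 0.

0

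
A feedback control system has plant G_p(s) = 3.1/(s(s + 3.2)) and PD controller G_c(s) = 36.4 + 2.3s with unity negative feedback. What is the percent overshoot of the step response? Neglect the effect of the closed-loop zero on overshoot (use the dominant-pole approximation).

Forward path: (36.4 + 2.3s)·3.1/(s(s+3.2)). The closed-loop characteristic equation is s² + (3.2 + 3.1·2.3)s + 3.1·36.4 = 0.
That is s² + 10.33s + 112.8 = 0, so ω_n = 10.62 rad/s and ζ = 10.33/(2·10.62) = 0.4862.
%OS = 100·exp(−πζ/√(1−ζ²)) = 17.4%.

17.4%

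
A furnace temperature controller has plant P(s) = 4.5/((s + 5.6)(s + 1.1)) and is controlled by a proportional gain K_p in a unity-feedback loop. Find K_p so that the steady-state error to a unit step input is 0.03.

K_p = 44.3

For a type-0 loop with proportional control, e_ss = 1/(1 + K_p·P(0)).
P(0) = 0.7305. Require 1/(1 + K_p·0.7305) = 0.03, so 1 + 0.7305·K_p = 33.33.
K_p = (33.33 − 1)/0.7305 = 44.3.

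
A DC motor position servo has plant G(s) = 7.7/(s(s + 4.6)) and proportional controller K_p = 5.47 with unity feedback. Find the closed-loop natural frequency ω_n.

1 + K_p·G(s) = 0 gives s² + 4.6s + 42.12 = 0.
So ω_n² = 42.12 ⇒ ω_n = 6.49 rad/s, and ζ = 4.6/(2ω_n) = 0.354.

ω_n = 6.49 rad/s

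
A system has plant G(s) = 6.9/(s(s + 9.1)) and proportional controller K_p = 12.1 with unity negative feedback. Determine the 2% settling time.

T_s ≈ 0.879 s

The closed-loop denominator s² + 9.1s + 83.49 gives ω_n = √83.49 = 9.137 and ζ = 9.1/(2ω_n) = 0.498.
2% settling time T_s ≈ 4/(ζω_n) = 4/4.55 = 0.879 s.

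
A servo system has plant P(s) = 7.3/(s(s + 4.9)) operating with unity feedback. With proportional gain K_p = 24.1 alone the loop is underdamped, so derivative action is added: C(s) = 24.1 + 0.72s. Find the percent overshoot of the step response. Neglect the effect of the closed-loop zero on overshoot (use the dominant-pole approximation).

27.2%

Forward path: (24.1 + 0.72s)·7.3/(s(s+4.9)). The closed-loop characteristic equation is s² + (4.9 + 7.3·0.72)s + 7.3·24.1 = 0.
That is s² + 10.16s + 175.9 = 0, so ω_n = 13.26 rad/s and ζ = 10.16/(2·13.26) = 0.3828.
%OS = 100·exp(−πζ/√(1−ζ²)) = 27.2%.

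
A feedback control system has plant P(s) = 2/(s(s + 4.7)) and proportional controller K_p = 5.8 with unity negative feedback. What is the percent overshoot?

From 1 + K_pP(s) = 0: s² + 4.7s + 11.6 = 0 ⇒ ω_n = 3.406, ζ = 0.69.
%OS = 100·exp(−πζ/√(1−ζ²)) = 100·exp(−π·0.69/√0.5239) = 5.01%.

5.01%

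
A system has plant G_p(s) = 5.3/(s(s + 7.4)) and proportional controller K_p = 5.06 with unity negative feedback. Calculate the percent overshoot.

4.04%

From 1 + K_pG_p(s) = 0: s² + 7.4s + 26.82 = 0 ⇒ ω_n = 5.179, ζ = 0.7145.
%OS = 100·exp(−πζ/√(1−ζ²)) = 100·exp(−π·0.7145/√0.4895) = 4.04%.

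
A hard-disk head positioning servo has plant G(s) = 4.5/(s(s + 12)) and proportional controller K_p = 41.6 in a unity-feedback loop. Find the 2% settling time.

T_s ≈ 0.667 s

Closed-loop characteristic equation: s² + 12s + 187.2 = 0, so ω_n = 13.68 rad/s and ζ = 12/(2·13.68) = 0.4385.
2% settling time T_s ≈ 4/(ζω_n) = 4/6 = 0.667 s.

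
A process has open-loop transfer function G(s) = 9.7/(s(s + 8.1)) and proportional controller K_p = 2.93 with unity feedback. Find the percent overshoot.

The closed-loop denominator s² + 8.1s + 28.42 gives ω_n = √28.42 = 5.331 and ζ = 8.1/(2ω_n) = 0.7597.
%OS = 100·exp(−πζ/√(1−ζ²)) = 100·exp(−π·0.7597/√0.4229) = 2.55%.

2.55%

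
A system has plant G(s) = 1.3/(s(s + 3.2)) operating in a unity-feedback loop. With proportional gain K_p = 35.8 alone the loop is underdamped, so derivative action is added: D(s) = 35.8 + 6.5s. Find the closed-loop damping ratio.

Forward path: (35.8 + 6.5s)·1.3/(s(s+3.2)). The closed-loop characteristic equation is s² + (3.2 + 1.3·6.5)s + 1.3·35.8 = 0.
That is s² + 11.65s + 46.54 = 0, so ω_n = 6.822 rad/s and ζ = 11.65/(2·6.822) = 0.8539.

ζ = 0.854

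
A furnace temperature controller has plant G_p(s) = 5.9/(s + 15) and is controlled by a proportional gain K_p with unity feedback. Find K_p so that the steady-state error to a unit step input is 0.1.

The loop is type 0, so e_ss(step) = 1/(1 + K_pos) with K_pos = K_p·G_p(0).
G_p(0) = 0.3933. Require 1/(1 + K_p·0.3933) = 0.1, so 1 + 0.3933·K_p = 10.
K_p = (10 − 1)/0.3933 = 22.9.

K_p = 22.9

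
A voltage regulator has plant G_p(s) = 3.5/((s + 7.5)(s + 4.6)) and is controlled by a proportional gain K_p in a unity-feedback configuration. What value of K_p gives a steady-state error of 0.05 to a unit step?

K_p = 187

For a type-0 loop with proportional control, e_ss = 1/(1 + K_p·G_p(0)).
G_p(0) = 0.1014. Require 1/(1 + K_p·0.1014) = 0.05, so 1 + 0.1014·K_p = 20.
K_p = (20 − 1)/0.1014 = 187.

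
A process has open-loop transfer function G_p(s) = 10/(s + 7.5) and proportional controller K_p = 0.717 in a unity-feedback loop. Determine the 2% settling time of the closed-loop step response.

T_s ≈ 0.273 s

Closed-loop transfer function: T(s) = K_p·G_p(s)/(1 + K_p·G_p(s)) = 7.17/(s + 7.5 + 7.17) = 7.17/(s + 14.67).
Time constant τ = 1/14.67 = 0.06817 s, so the 2% settling time is about 4τ = 0.273 s.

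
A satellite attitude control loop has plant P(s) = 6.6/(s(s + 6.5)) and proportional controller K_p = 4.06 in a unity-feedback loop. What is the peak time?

T_p = 0.78 s

From 1 + K_pP(s) = 0: s² + 6.5s + 26.8 = 0 ⇒ ω_n = 5.176, ζ = 0.6278.
Damped frequency ω_d = ω_n√(1−ζ²) = 4.029 rad/s, so peak time T_p = π/ω_d = 0.78 s.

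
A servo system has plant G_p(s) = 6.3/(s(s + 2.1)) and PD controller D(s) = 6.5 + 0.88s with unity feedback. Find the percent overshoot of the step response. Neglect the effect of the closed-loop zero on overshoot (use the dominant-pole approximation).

9.64%

Forward path: (6.5 + 0.88s)·6.3/(s(s+2.1)). The closed-loop characteristic equation is s² + (2.1 + 6.3·0.88)s + 6.3·6.5 = 0.
That is s² + 7.644s + 40.95 = 0, so ω_n = 6.399 rad/s and ζ = 7.644/(2·6.399) = 0.5973.
%OS = 100·exp(−πζ/√(1−ζ²)) = 9.64%.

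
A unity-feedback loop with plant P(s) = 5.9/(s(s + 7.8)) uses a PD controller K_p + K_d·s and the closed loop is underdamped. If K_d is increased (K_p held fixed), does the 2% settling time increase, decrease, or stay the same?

Characteristic equation s² + (7.8 + 5.9K_d)s + 5.9K_p = 0: raising K_d increases ζω_n = (7.8+5.9K_d)/2 while the loop stays underdamped, so T_s ≈ 4/(ζω_n) decreases.

decrease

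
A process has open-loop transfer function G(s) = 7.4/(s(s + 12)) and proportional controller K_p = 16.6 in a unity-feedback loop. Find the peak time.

T_p = 0.337 s

Closed-loop characteristic equation: s² + 12s + 122.8 = 0, so ω_n = 11.08 rad/s and ζ = 12/(2·11.08) = 0.5414.
Damped frequency ω_d = ω_n√(1−ζ²) = 9.319 rad/s, so peak time T_p = π/ω_d = 0.337 s.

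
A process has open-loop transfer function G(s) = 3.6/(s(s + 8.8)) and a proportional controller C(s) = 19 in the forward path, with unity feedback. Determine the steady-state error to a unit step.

The open loop C(s)G(s) has a pole at the origin (type 1), so the static position error constant is infinite and e_ss = 1/(1+∞) = 0.

0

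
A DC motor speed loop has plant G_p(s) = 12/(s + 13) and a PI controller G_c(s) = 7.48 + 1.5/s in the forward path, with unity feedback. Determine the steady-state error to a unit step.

0

The open loop G_c(s)G_p(s) has a pole at the origin (type 1), so the static position error constant is infinite and e_ss = 1/(1+∞) = 0.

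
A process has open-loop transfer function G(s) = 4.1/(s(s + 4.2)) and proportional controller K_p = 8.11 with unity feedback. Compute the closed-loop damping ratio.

ζ = 0.364

1 + K_p·G(s) = 0 gives s² + 4.2s + 33.25 = 0.
Matching s² + 2ζω_n s + ω_n²: ω_n = √33.25 = 5.766 rad/s and 2ζω_n = 4.2, so ζ = 4.2/(2·5.766) = 0.364.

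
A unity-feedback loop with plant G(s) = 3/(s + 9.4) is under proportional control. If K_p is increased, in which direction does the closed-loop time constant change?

The closed-loop bandwidth 9.4+K_p·3 grows with K_p, so τ shrinks.

decrease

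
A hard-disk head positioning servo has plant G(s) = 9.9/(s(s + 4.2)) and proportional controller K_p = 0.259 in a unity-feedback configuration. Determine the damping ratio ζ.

ζ = 1.31

With unity feedback the closed-loop characteristic equation is s² + 4.2s + 0.259·9.9 = s² + 4.2s + 2.564 = 0.
Matching s² + 2ζω_n s + ω_n²: ω_n = √2.564 = 1.601 rad/s and 2ζω_n = 4.2, so ζ = 4.2/(2·1.601) = 1.31.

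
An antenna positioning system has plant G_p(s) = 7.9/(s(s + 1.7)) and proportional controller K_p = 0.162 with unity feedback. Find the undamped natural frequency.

ω_n = 1.13 rad/s

With unity feedback the closed-loop characteristic equation is s² + 1.7s + 0.162·7.9 = s² + 1.7s + 1.28 = 0.
So ω_n² = 1.28 ⇒ ω_n = 1.131 rad/s, and ζ = 1.7/(2ω_n) = 0.751.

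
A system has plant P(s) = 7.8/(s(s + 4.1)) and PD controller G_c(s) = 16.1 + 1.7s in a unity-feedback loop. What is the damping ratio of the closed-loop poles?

Forward path: (16.1 + 1.7s)·7.8/(s(s+4.1)). The closed-loop characteristic equation is s² + (4.1 + 7.8·1.7)s + 7.8·16.1 = 0.
That is s² + 17.36s + 125.6 = 0, so ω_n = 11.21 rad/s and ζ = 17.36/(2·11.21) = 0.7746.

ζ = 0.775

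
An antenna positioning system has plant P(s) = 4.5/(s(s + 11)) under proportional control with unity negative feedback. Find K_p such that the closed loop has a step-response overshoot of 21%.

K_p = 34

From %OS = 100·exp(−πζ/√(1−ζ²)) = 21%, ζ = −ln(0.21)/√(π²+ln²(0.21)) = 0.4449.
Characteristic equation s² + 11s + 4.5K_p = 0 gives ζ = 11/(2√(4.5K_p)).
Setting ζ = 0.4449: √(4.5K_p) = 11/(2·0.4449) = 12.36, so K_p = 152.8/4.5 = 34.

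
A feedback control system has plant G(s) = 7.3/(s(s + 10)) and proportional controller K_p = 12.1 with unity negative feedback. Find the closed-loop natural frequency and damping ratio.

ω_n = 9.4 rad/s, ζ = 0.532

The closed-loop denominator is s(s+10) + 12.1·7.3 = s² + 10s + 88.33.
Matching s² + 2ζω_n s + ω_n²: ω_n = √88.33 = 9.398 rad/s and 2ζω_n = 10, so ζ = 10/(2·9.398) = 0.532.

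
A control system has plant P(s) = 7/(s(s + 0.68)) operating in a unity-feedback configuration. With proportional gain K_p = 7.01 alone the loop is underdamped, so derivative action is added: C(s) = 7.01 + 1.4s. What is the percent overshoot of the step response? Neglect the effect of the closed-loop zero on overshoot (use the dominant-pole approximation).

Forward path: (7.01 + 1.4s)·7/(s(s+0.68)). The closed-loop characteristic equation is s² + (0.68 + 7·1.4)s + 7·7.01 = 0.
That is s² + 10.48s + 49.07 = 0, so ω_n = 7.005 rad/s and ζ = 10.48/(2·7.005) = 0.748.
%OS = 100·exp(−πζ/√(1−ζ²)) = 2.9%.

2.9%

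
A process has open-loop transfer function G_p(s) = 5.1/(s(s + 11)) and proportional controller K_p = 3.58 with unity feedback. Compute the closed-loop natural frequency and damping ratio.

1 + K_p·G_p(s) = 0 gives s² + 11s + 18.26 = 0.
Matching s² + 2ζω_n s + ω_n²: ω_n = √18.26 = 4.273 rad/s and 2ζω_n = 11, so ζ = 11/(2·4.273) = 1.29.

ω_n = 4.27 rad/s, ζ = 1.29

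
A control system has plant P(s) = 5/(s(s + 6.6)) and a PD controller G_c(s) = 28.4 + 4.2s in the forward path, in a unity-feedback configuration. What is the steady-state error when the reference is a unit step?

The open loop G_c(s)P(s) has a pole at the origin (type 1), so the static position error constant is infinite and e_ss = 1/(1+∞) = 0.

0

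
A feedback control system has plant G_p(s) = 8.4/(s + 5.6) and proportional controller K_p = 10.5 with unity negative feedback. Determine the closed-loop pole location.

s = -93.8

Closed-loop transfer function: T(s) = K_p·G_p(s)/(1 + K_p·G_p(s)) = 88.2/(s + 5.6 + 88.2) = 88.2/(s + 93.8).
The closed-loop pole is at s = −93.8.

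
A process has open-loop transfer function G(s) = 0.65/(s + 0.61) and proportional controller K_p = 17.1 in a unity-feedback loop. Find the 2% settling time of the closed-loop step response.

T_s ≈ 0.341 s

Closed-loop transfer function: T(s) = K_p·G(s)/(1 + K_p·G(s)) = 11.12/(s + 0.61 + 11.12) = 11.12/(s + 11.73).
Time constant τ = 1/11.73 = 0.08529 s, so the 2% settling time is about 4τ = 0.341 s.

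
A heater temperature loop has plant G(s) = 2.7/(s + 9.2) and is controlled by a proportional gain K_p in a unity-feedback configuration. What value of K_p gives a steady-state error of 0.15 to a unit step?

K_p = 19.3

Steady-state error for a unit step on this type-0 loop is 1/(1 + K_p·G(0)).
G(0) = 0.2935. Require 1/(1 + K_p·0.2935) = 0.15, so 1 + 0.2935·K_p = 6.667.
K_p = (6.667 − 1)/0.2935 = 19.3.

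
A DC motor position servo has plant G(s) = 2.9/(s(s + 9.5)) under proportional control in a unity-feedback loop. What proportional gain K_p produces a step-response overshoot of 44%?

K_p = 122

From %OS = 100·exp(−πζ/√(1−ζ²)) = 44%, ζ = −ln(0.44)/√(π²+ln²(0.44)) = 0.2528.
Characteristic equation s² + 9.5s + 2.9K_p = 0 gives ζ = 9.5/(2√(2.9K_p)).
Setting ζ = 0.2528: √(2.9K_p) = 9.5/(2·0.2528) = 18.79, so K_p = 352.9/2.9 = 122.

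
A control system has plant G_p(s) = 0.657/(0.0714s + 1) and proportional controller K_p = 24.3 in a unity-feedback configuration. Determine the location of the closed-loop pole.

Closed loop: T(s) = K_p·G_p/(1+K_p·G_p) = 15.97/(0.0714s + 1 + 15.97), with pole at s = −(1 + 15.97)/0.0714 = −237.6.

s = -237.6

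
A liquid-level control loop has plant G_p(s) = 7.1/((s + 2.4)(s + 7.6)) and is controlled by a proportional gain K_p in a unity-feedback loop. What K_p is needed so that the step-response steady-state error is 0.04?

Steady-state error for a unit step on this type-0 loop is 1/(1 + K_p·G_p(0)).
G_p(0) = 0.3893. Require 1/(1 + K_p·0.3893) = 0.04, so 1 + 0.3893·K_p = 25.
K_p = (25 − 1)/0.3893 = 61.7.

K_p = 61.7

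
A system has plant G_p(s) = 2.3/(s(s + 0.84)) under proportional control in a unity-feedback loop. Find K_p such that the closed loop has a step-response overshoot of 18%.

K_p = 0.334

From %OS = 100·exp(−πζ/√(1−ζ²)) = 18%, ζ = −ln(0.18)/√(π²+ln²(0.18)) = 0.4791.
Characteristic equation s² + 0.84s + 2.3K_p = 0 gives ζ = 0.84/(2√(2.3K_p)).
Setting ζ = 0.4791: √(2.3K_p) = 0.84/(2·0.4791) = 0.8766, so K_p = 0.7685/2.3 = 0.334.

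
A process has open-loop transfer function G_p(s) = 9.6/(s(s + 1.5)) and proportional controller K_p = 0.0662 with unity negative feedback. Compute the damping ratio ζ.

With unity feedback the closed-loop characteristic equation is s² + 1.5s + 0.0662·9.6 = s² + 1.5s + 0.6355 = 0.
Matching s² + 2ζω_n s + ω_n²: ω_n = √0.6355 = 0.7972 rad/s and 2ζω_n = 1.5, so ζ = 1.5/(2·0.7972) = 0.941.

ζ = 0.941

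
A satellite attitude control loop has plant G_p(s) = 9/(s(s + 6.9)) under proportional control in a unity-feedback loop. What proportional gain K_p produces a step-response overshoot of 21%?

From %OS = 100·exp(−πζ/√(1−ζ²)) = 21%, ζ = −ln(0.21)/√(π²+ln²(0.21)) = 0.4449.
Characteristic equation s² + 6.9s + 9K_p = 0 gives ζ = 6.9/(2√(9K_p)).
Setting ζ = 0.4449: √(9K_p) = 6.9/(2·0.4449) = 7.755, so K_p = 60.13/9 = 6.68.

K_p = 6.68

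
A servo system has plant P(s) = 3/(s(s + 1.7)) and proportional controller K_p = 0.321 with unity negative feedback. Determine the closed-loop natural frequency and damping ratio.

The closed-loop denominator is s(s+1.7) + 0.321·3 = s² + 1.7s + 0.963.
So ω_n² = 0.963 ⇒ ω_n = 0.9813 rad/s, and ζ = 1.7/(2ω_n) = 0.866.

ω_n = 0.981 rad/s, ζ = 0.866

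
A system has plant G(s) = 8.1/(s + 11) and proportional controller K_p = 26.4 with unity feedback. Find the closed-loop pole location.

s = -224.8

Closed-loop transfer function: T(s) = K_p·G(s)/(1 + K_p·G(s)) = 213.8/(s + 11 + 213.8) = 213.8/(s + 224.8).
The closed-loop pole is at s = −224.8.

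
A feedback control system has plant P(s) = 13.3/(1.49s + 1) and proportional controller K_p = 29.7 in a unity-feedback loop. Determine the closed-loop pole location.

Closed loop: T(s) = K_p·P/(1+K_p·P) = 395/(1.49s + 1 + 395), with pole at s = −(1 + 395)/1.49 = −265.8.

s = -265.8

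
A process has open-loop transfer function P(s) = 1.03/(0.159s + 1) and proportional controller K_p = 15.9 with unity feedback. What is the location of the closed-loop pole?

s = -109.3

Closed loop: T(s) = K_p·P/(1+K_p·P) = 16.38/(0.159s + 1 + 16.38), with pole at s = −(1 + 16.38)/0.159 = −109.3.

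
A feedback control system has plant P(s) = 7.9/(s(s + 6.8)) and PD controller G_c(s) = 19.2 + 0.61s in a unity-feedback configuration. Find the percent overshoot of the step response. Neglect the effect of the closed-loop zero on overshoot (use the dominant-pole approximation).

18.6%

Forward path: (19.2 + 0.61s)·7.9/(s(s+6.8)). The closed-loop characteristic equation is s² + (6.8 + 7.9·0.61)s + 7.9·19.2 = 0.
That is s² + 11.62s + 151.7 = 0, so ω_n = 12.32 rad/s and ζ = 11.62/(2·12.32) = 0.4717.
%OS = 100·exp(−πζ/√(1−ζ²)) = 18.6%.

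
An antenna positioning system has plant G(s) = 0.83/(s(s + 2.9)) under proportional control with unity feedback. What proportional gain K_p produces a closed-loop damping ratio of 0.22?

K_p = 52.3

Closed-loop characteristic equation: s² + 2.9s + K_p·0.83 = 0.
So ω_n = √(0.83K_p) and 2ζω_n = 2.9, giving ζ = 2.9/(2√(0.83K_p)).
Setting ζ = 0.22: √(0.83K_p) = 2.9/(2·0.22) = 6.591, so K_p = 43.44/0.83 = 52.3.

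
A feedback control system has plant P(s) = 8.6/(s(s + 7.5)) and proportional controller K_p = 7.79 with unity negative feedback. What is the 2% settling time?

The closed-loop denominator s² + 7.5s + 66.99 gives ω_n = √66.99 = 8.185 and ζ = 7.5/(2ω_n) = 0.4582.
2% settling time T_s ≈ 4/(ζω_n) = 4/3.75 = 1.07 s.

T_s ≈ 1.07 s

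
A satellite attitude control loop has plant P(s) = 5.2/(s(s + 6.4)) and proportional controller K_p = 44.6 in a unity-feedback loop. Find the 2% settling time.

T_s ≈ 1.25 s

The closed-loop denominator s² + 6.4s + 231.9 gives ω_n = √231.9 = 15.23 and ζ = 6.4/(2ω_n) = 0.2101.
2% settling time T_s ≈ 4/(ζω_n) = 4/3.2 = 1.25 s.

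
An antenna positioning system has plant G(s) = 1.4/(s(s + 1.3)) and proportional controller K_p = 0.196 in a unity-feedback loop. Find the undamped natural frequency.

ω_n = 0.524 rad/s

1 + K_p·G(s) = 0 gives s² + 1.3s + 0.2744 = 0.
Matching s² + 2ζω_n s + ω_n²: ω_n = √0.2744 = 0.5238 rad/s and 2ζω_n = 1.3, so ζ = 1.3/(2·0.5238) = 1.24.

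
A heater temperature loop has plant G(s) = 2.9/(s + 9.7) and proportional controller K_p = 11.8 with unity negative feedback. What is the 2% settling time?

T_s ≈ 0.0911 s

Closed-loop transfer function: T(s) = K_p·G(s)/(1 + K_p·G(s)) = 34.22/(s + 9.7 + 34.22) = 34.22/(s + 43.92).
Time constant τ = 1/43.92 = 0.02277 s, so the 2% settling time is about 4τ = 0.0911 s.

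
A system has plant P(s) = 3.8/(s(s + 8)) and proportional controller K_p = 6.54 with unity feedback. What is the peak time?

The closed-loop denominator s² + 8s + 24.85 gives ω_n = √24.85 = 4.985 and ζ = 8/(2ω_n) = 0.8024.
Damped frequency ω_d = ω_n√(1−ζ²) = 2.975 rad/s, so peak time T_p = π/ω_d = 1.06 s.

T_p = 1.06 s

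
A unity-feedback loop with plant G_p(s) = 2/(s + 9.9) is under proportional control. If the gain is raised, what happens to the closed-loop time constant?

Closed-loop pole is at s = −(9.9+K_p·2); larger K_p moves it further left, so τ = 1/(9.9+K_p·2) decreases.

decrease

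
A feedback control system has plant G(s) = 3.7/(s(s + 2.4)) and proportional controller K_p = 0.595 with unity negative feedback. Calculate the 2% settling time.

From 1 + K_pG(s) = 0: s² + 2.4s + 2.201 = 0 ⇒ ω_n = 1.484, ζ = 0.8088.
2% settling time T_s ≈ 4/(ζω_n) = 4/1.2 = 3.33 s.

T_s ≈ 3.33 s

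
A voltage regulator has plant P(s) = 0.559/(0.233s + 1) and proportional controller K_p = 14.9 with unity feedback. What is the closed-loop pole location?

Closed loop: T(s) = K_p·P/(1+K_p·P) = 8.329/(0.233s + 1 + 8.329), with pole at s = −(1 + 8.329)/0.233 = −40.04.

s = -40.04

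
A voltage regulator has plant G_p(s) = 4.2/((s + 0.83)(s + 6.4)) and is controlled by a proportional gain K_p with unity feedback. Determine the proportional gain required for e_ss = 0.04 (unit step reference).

The loop is type 0, so e_ss(step) = 1/(1 + K_pos) with K_pos = K_p·G_p(0).
G_p(0) = 0.7907. Require 1/(1 + K_p·0.7907) = 0.04, so 1 + 0.7907·K_p = 25.
K_p = (25 − 1)/0.7907 = 30.4.

K_p = 30.4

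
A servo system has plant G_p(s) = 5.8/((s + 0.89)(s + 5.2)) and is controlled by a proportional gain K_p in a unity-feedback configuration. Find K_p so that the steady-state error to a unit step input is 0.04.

K_p = 19.2

The loop is type 0, so e_ss(step) = 1/(1 + K_pos) with K_pos = K_p·G_p(0).
G_p(0) = 1.253. Require 1/(1 + K_p·1.253) = 0.04, so 1 + 1.253·K_p = 25.
K_p = (25 − 1)/1.253 = 19.2.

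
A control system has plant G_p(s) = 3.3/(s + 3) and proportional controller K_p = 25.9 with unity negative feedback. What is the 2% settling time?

Closed-loop transfer function: T(s) = K_p·G_p(s)/(1 + K_p·G_p(s)) = 85.47/(s + 3 + 85.47) = 85.47/(s + 88.47).
Time constant τ = 1/88.47 = 0.0113 s, so the 2% settling time is about 4τ = 0.0452 s.

T_s ≈ 0.0452 s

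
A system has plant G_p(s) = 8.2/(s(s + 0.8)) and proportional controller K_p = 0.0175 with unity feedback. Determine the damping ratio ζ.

The closed-loop denominator is s(s+0.8) + 0.0175·8.2 = s² + 0.8s + 0.1435.
So ω_n² = 0.1435 ⇒ ω_n = 0.3788 rad/s, and ζ = 0.8/(2ω_n) = 1.06.

ζ = 1.06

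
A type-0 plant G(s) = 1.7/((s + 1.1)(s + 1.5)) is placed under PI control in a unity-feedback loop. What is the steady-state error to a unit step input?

The PI controller's integrator makes the forward path type 1, so e_ss to a step is zero.

0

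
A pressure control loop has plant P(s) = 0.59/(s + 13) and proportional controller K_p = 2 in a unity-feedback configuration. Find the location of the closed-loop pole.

Closed-loop transfer function: T(s) = K_p·P(s)/(1 + K_p·P(s)) = 1.18/(s + 13 + 1.18) = 1.18/(s + 14.18).
The closed-loop pole is at s = −14.18.

s = -14.18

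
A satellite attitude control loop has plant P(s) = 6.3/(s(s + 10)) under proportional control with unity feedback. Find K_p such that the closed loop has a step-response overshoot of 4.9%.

K_p = 8.27

From %OS = 100·exp(−πζ/√(1−ζ²)) = 4.9%, ζ = −ln(0.049)/√(π²+ln²(0.049)) = 0.6925.
Characteristic equation s² + 10s + 6.3K_p = 0 gives ζ = 10/(2√(6.3K_p)).
Setting ζ = 0.6925: √(6.3K_p) = 10/(2·0.6925) = 7.22, so K_p = 52.13/6.3 = 8.27.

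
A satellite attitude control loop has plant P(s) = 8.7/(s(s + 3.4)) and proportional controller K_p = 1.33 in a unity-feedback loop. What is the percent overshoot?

The closed-loop denominator s² + 3.4s + 11.57 gives ω_n = √11.57 = 3.402 and ζ = 3.4/(2ω_n) = 0.4998.
%OS = 100·exp(−πζ/√(1−ζ²)) = 100·exp(−π·0.4998/√0.7502) = 16.3%.

16.3%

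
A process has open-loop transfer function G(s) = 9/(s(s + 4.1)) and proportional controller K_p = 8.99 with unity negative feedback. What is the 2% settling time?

The closed-loop denominator s² + 4.1s + 80.91 gives ω_n = √80.91 = 8.995 and ζ = 4.1/(2ω_n) = 0.2279.
2% settling time T_s ≈ 4/(ζω_n) = 4/2.05 = 1.95 s.

T_s ≈ 1.95 s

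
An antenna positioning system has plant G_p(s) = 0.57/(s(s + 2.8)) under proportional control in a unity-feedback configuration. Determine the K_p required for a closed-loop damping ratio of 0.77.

K_p = 5.8

Closed-loop characteristic equation: s² + 2.8s + K_p·0.57 = 0.
So ω_n = √(0.57K_p) and 2ζω_n = 2.8, giving ζ = 2.8/(2√(0.57K_p)).
Setting ζ = 0.77: √(0.57K_p) = 2.8/(2·0.77) = 1.818, so K_p = 3.306/0.57 = 5.8.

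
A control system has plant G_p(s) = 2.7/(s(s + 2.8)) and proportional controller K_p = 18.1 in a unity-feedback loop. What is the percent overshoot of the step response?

52.6%

The closed-loop denominator s² + 2.8s + 48.87 gives ω_n = √48.87 = 6.991 and ζ = 2.8/(2ω_n) = 0.2003.
%OS = 100·exp(−πζ/√(1−ζ²)) = 100·exp(−π·0.2003/√0.9599) = 52.6%.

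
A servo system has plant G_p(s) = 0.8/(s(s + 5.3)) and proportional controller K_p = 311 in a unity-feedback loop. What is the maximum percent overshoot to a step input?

From 1 + K_pG_p(s) = 0: s² + 5.3s + 248.8 = 0 ⇒ ω_n = 15.77, ζ = 0.168.
%OS = 100·exp(−πζ/√(1−ζ²)) = 100·exp(−π·0.168/√0.9718) = 58.5%.

58.5%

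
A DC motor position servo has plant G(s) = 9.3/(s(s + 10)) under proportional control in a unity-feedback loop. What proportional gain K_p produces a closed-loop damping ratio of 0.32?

K_p = 26.3

Closed-loop characteristic equation: s² + 10s + K_p·9.3 = 0.
So ω_n = √(9.3K_p) and 2ζω_n = 10, giving ζ = 10/(2√(9.3K_p)).
Setting ζ = 0.32: √(9.3K_p) = 10/(2·0.32) = 15.62, so K_p = 244.1/9.3 = 26.3.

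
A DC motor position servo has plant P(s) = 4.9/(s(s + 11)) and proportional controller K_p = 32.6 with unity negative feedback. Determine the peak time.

The closed-loop denominator s² + 11s + 159.7 gives ω_n = √159.7 = 12.64 and ζ = 11/(2ω_n) = 0.4352.
Damped frequency ω_d = ω_n√(1−ζ²) = 11.38 rad/s, so peak time T_p = π/ω_d = 0.276 s.

T_p = 0.276 s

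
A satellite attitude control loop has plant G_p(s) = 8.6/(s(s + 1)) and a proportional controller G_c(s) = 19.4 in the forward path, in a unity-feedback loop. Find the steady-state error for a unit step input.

The open loop G_c(s)G_p(s) has a pole at the origin (type 1), so the static position error constant is infinite and e_ss = 1/(1+∞) = 0.

0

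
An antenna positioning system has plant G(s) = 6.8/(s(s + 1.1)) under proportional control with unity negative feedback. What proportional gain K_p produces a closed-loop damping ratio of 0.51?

K_p = 0.171

Closed-loop characteristic equation: s² + 1.1s + K_p·6.8 = 0.
So ω_n = √(6.8K_p) and 2ζω_n = 1.1, giving ζ = 1.1/(2√(6.8K_p)).
Setting ζ = 0.51: √(6.8K_p) = 1.1/(2·0.51) = 1.078, so K_p = 1.163/6.8 = 0.171.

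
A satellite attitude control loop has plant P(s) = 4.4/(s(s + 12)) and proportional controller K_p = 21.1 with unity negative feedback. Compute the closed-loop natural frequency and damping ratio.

With unity feedback the closed-loop characteristic equation is s² + 12s + 21.1·4.4 = s² + 12s + 92.84 = 0.
So ω_n² = 92.84 ⇒ ω_n = 9.635 rad/s, and ζ = 12/(2ω_n) = 0.623.

ω_n = 9.64 rad/s, ζ = 0.623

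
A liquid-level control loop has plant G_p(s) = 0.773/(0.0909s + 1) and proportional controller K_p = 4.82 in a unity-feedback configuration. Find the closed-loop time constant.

τ = 0.0192 s

Closed loop: T(s) = K_p·G_p/(1+K_p·G_p) = 3.726/(0.0909s + 1 + 3.726), with pole at s = −(1 + 3.726)/0.0909 = −51.99.
Closed-loop time constant τ = 1/51.99 = 0.0192 s.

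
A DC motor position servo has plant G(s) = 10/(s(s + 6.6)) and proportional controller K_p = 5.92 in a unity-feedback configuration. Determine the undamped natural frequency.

ω_n = 7.69 rad/s

1 + K_p·G(s) = 0 gives s² + 6.6s + 59.2 = 0.
So ω_n² = 59.2 ⇒ ω_n = 7.694 rad/s, and ζ = 6.6/(2ω_n) = 0.429.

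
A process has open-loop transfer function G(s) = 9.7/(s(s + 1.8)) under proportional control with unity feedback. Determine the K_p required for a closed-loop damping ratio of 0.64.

Closed-loop characteristic equation: s² + 1.8s + K_p·9.7 = 0.
So ω_n = √(9.7K_p) and 2ζω_n = 1.8, giving ζ = 1.8/(2√(9.7K_p)).
Setting ζ = 0.64: √(9.7K_p) = 1.8/(2·0.64) = 1.406, so K_p = 1.978/9.7 = 0.204.

K_p = 0.204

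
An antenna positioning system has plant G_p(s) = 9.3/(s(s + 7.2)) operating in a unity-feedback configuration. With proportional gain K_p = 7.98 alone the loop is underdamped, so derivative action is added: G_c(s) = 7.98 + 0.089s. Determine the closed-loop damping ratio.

Forward path: (7.98 + 0.089s)·9.3/(s(s+7.2)). The closed-loop characteristic equation is s² + (7.2 + 9.3·0.089)s + 9.3·7.98 = 0.
That is s² + 8.028s + 74.21 = 0, so ω_n = 8.615 rad/s and ζ = 8.028/(2·8.615) = 0.4659.

ζ = 0.466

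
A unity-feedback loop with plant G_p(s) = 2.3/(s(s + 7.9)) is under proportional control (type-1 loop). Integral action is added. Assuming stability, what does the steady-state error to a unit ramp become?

The integrator raises the loop to type 2, so K_v → ∞ and e_ss to a ramp is zero.

0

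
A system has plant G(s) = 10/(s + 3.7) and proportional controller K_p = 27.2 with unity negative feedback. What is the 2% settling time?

T_s ≈ 0.0145 s

Closed-loop transfer function: T(s) = K_p·G(s)/(1 + K_p·G(s)) = 272/(s + 3.7 + 272) = 272/(s + 275.7).
Time constant τ = 1/275.7 = 0.003627 s, so the 2% settling time is about 4τ = 0.0145 s.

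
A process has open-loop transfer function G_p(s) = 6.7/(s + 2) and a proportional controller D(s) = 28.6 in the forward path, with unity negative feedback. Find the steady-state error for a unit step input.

The loop is type 0. Static position error constant K_pos = D(0)·G_p(0) = 28.6·3.35 = 95.81.
Steady-state error to a unit step: e_ss = 1/(1+K_pos) = 1/96.81 = 0.0103.

0.0103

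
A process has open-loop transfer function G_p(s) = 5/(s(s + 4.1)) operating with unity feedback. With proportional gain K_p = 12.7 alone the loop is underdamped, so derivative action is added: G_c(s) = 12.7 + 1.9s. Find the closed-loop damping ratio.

Forward path: (12.7 + 1.9s)·5/(s(s+4.1)). The closed-loop characteristic equation is s² + (4.1 + 5·1.9)s + 5·12.7 = 0.
That is s² + 13.6s + 63.5 = 0, so ω_n = 7.969 rad/s and ζ = 13.6/(2·7.969) = 0.8533.

ζ = 0.853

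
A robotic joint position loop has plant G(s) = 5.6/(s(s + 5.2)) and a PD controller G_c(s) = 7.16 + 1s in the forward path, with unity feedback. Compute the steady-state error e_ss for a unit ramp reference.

The loop has one pole at the origin (type 1). Velocity error constant K_v = lim_{s→0} s·G_c(s)G(s) = 7.16·5.6/5.2 = 7.711.
Steady-state error to a unit ramp: e_ss = 1/K_v = 0.13.

0.13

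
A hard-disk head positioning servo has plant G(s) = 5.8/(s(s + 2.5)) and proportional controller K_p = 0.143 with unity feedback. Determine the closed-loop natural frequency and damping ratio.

With unity feedback the closed-loop characteristic equation is s² + 2.5s + 0.143·5.8 = s² + 2.5s + 0.8294 = 0.
Matching s² + 2ζω_n s + ω_n²: ω_n = √0.8294 = 0.9107 rad/s and 2ζω_n = 2.5, so ζ = 2.5/(2·0.9107) = 1.37.

ω_n = 0.911 rad/s, ζ = 1.37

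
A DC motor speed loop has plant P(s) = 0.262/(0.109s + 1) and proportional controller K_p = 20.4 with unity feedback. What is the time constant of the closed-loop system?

Closed loop: T(s) = K_p·P/(1+K_p·P) = 5.345/(0.109s + 1 + 5.345), with pole at s = −(1 + 5.345)/0.109 = −58.21.
Closed-loop time constant τ = 1/58.21 = 0.0172 s.

τ = 0.0172 s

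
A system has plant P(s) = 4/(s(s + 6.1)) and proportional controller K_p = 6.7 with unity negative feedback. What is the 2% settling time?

The closed-loop denominator s² + 6.1s + 26.8 gives ω_n = √26.8 = 5.177 and ζ = 6.1/(2ω_n) = 0.5892.
2% settling time T_s ≈ 4/(ζω_n) = 4/3.05 = 1.31 s.

T_s ≈ 1.31 s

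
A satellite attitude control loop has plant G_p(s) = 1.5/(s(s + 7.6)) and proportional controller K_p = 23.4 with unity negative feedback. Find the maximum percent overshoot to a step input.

7.23%

Closed-loop characteristic equation: s² + 7.6s + 35.1 = 0, so ω_n = 5.925 rad/s and ζ = 7.6/(2·5.925) = 0.6414.
%OS = 100·exp(−πζ/√(1−ζ²)) = 100·exp(−π·0.6414/√0.5886) = 7.23%.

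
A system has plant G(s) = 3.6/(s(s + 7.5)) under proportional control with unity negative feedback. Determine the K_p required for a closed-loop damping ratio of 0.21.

K_p = 88.6

Closed-loop characteristic equation: s² + 7.5s + K_p·3.6 = 0.
So ω_n = √(3.6K_p) and 2ζω_n = 7.5, giving ζ = 7.5/(2√(3.6K_p)).
Setting ζ = 0.21: √(3.6K_p) = 7.5/(2·0.21) = 17.86, so K_p = 318.9/3.6 = 88.6.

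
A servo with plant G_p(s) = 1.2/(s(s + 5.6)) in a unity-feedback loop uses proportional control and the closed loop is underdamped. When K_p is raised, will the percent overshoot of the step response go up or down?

increase

Characteristic equation s² + 5.6s + K_p·1.2 = 0: raising K_p raises ω_n while 2ζω_n = 5.6 is fixed, so ζ falls and overshoot grows.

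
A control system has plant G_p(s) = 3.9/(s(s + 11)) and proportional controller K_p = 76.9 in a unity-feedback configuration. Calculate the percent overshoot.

The closed-loop denominator s² + 11s + 299.9 gives ω_n = √299.9 = 17.32 and ζ = 11/(2ω_n) = 0.3176.
%OS = 100·exp(−πζ/√(1−ζ²)) = 100·exp(−π·0.3176/√0.8991) = 34.9%.

34.9%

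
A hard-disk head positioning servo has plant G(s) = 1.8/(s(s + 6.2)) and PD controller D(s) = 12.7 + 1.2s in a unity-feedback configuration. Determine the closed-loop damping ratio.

ζ = 0.874

Forward path: (12.7 + 1.2s)·1.8/(s(s+6.2)). The closed-loop characteristic equation is s² + (6.2 + 1.8·1.2)s + 1.8·12.7 = 0.
That is s² + 8.36s + 22.86 = 0, so ω_n = 4.781 rad/s and ζ = 8.36/(2·4.781) = 0.8743.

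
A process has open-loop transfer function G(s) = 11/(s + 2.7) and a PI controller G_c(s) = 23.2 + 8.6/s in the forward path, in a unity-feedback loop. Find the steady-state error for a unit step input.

The open loop G_c(s)G(s) has a pole at the origin (type 1), so the static position error constant is infinite and e_ss = 1/(1+∞) = 0.

0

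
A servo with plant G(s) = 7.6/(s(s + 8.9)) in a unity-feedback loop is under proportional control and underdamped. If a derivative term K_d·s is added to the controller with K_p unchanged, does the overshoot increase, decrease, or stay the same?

decrease

The derivative term adds K·K_d to the s-coefficient of the characteristic equation, raising 2ζω_n while ω_n is unchanged; ζ increases, so overshoot decreases.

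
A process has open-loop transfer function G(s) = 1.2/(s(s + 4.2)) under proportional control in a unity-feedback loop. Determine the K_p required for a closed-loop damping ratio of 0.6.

Closed-loop characteristic equation: s² + 4.2s + K_p·1.2 = 0.
So ω_n = √(1.2K_p) and 2ζω_n = 4.2, giving ζ = 4.2/(2√(1.2K_p)).
Setting ζ = 0.6: √(1.2K_p) = 4.2/(2·0.6) = 3.5, so K_p = 12.25/1.2 = 10.2.

K_p = 10.2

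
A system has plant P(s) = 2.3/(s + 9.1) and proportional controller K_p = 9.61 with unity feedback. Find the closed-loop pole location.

s = -31.2

Closed-loop transfer function: T(s) = K_p·P(s)/(1 + K_p·P(s)) = 22.1/(s + 9.1 + 22.1) = 22.1/(s + 31.2).
The closed-loop pole is at s = −31.2.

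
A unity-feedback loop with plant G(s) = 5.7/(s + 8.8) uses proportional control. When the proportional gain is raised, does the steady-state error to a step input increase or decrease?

The position error constant K_pos = K_p·G(0) grows with K_p, and e_ss = 1/(1+K_pos) falls.

decrease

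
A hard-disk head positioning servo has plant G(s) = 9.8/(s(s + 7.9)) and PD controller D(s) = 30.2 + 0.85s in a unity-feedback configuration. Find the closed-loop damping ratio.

Forward path: (30.2 + 0.85s)·9.8/(s(s+7.9)). The closed-loop characteristic equation is s² + (7.9 + 9.8·0.85)s + 9.8·30.2 = 0.
That is s² + 16.23s + 296 = 0, so ω_n = 17.2 rad/s and ζ = 16.23/(2·17.2) = 0.4717.

ζ = 0.472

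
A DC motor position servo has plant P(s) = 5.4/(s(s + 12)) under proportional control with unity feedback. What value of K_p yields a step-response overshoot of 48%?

K_p = 129

From %OS = 100·exp(−πζ/√(1−ζ²)) = 48%, ζ = −ln(0.48)/√(π²+ln²(0.48)) = 0.2275.
Characteristic equation s² + 12s + 5.4K_p = 0 gives ζ = 12/(2√(5.4K_p)).
Setting ζ = 0.2275: √(5.4K_p) = 12/(2·0.2275) = 26.37, so K_p = 695.5/5.4 = 129.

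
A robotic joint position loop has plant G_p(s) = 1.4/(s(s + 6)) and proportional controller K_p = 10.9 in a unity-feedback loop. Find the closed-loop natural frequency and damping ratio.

1 + K_p·G_p(s) = 0 gives s² + 6s + 15.26 = 0.
Matching s² + 2ζω_n s + ω_n²: ω_n = √15.26 = 3.906 rad/s and 2ζω_n = 6, so ζ = 6/(2·3.906) = 0.768.

ω_n = 3.91 rad/s, ζ = 0.768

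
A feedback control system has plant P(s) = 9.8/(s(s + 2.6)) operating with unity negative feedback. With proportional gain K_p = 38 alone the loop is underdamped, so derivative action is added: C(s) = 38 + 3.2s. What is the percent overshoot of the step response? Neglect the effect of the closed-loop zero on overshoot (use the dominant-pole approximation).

0.297%

Forward path: (38 + 3.2s)·9.8/(s(s+2.6)). The closed-loop characteristic equation is s² + (2.6 + 9.8·3.2)s + 9.8·38 = 0.
That is s² + 33.96s + 372.4 = 0, so ω_n = 19.3 rad/s and ζ = 33.96/(2·19.3) = 0.8799.
%OS = 100·exp(−πζ/√(1−ζ²)) = 0.297%.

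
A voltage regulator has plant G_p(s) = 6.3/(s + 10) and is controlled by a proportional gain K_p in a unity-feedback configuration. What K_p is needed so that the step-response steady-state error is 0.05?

K_p = 30.2

Steady-state error for a unit step on this type-0 loop is 1/(1 + K_p·G_p(0)).
G_p(0) = 0.63. Require 1/(1 + K_p·0.63) = 0.05, so 1 + 0.63·K_p = 20.
K_p = (20 − 1)/0.63 = 30.2.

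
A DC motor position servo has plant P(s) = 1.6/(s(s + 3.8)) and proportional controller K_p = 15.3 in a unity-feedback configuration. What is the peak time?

From 1 + K_pP(s) = 0: s² + 3.8s + 24.48 = 0 ⇒ ω_n = 4.948, ζ = 0.384.
Damped frequency ω_d = ω_n√(1−ζ²) = 4.568 rad/s, so peak time T_p = π/ω_d = 0.688 s.

T_p = 0.688 s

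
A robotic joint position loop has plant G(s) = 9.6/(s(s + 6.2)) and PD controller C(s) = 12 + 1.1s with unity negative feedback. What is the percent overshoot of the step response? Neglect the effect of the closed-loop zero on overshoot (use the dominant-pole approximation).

Forward path: (12 + 1.1s)·9.6/(s(s+6.2)). The closed-loop characteristic equation is s² + (6.2 + 9.6·1.1)s + 9.6·12 = 0.
That is s² + 16.76s + 115.2 = 0, so ω_n = 10.73 rad/s and ζ = 16.76/(2·10.73) = 0.7808.
%OS = 100·exp(−πζ/√(1−ζ²)) = 1.97%.

1.97%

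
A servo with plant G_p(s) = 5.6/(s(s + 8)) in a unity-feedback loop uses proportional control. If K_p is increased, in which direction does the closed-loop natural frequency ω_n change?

increase

ω_n = √(5.6·K_p), which grows with K_p.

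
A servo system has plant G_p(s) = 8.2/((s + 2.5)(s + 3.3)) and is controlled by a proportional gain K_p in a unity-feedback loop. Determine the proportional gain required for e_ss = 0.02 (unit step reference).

The loop is type 0, so e_ss(step) = 1/(1 + K_pos) with K_pos = K_p·G_p(0).
G_p(0) = 0.9939. Require 1/(1 + K_p·0.9939) = 0.02, so 1 + 0.9939·K_p = 50.
K_p = (50 − 1)/0.9939 = 49.3.

K_p = 49.3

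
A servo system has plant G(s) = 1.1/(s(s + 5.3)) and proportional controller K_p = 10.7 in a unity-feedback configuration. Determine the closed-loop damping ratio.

ζ = 0.772

With unity feedback the closed-loop characteristic equation is s² + 5.3s + 10.7·1.1 = s² + 5.3s + 11.77 = 0.
Matching s² + 2ζω_n s + ω_n²: ω_n = √11.77 = 3.431 rad/s and 2ζω_n = 5.3, so ζ = 5.3/(2·3.431) = 0.772.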